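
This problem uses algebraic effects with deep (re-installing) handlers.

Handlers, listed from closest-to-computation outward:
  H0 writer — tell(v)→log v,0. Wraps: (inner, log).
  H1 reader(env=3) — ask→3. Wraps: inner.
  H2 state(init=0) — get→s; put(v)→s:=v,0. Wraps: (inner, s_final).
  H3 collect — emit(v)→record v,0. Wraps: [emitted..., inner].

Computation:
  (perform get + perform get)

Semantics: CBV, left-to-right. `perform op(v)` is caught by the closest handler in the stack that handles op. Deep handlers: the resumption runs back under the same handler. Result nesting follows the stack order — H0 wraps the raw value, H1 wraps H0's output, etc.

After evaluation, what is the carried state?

Answer: 0

Evaluation trace:
get @ H2 ⇒ 0
get @ H2 ⇒ 0
H0 returns (0, ())
H1 returns (0, ())
H2 returns ((0, ()), 0)
H3 returns [((0, ()), 0)]
= [((0, ()), 0)]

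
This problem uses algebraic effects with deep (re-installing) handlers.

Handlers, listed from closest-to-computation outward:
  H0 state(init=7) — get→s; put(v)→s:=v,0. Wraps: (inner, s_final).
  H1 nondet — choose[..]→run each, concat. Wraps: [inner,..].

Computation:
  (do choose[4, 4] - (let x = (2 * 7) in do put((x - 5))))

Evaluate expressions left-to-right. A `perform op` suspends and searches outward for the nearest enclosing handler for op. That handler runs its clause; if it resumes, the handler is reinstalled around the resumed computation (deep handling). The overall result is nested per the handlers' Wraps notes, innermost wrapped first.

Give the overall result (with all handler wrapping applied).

Answer: [(4, 9), (4, 9)]

Step-by-step:
choose[4, 4] @ H1
  branch[0] choose=4:
    put(9) @ H0 ⇒ s:=9
    H0 returns (4, 9)
    H1 returns [(4, 9)]
  branch[1] choose=4:
    put(9) @ H0 ⇒ s:=9
    H0 returns (4, 9)
    H1 returns [(4, 9)]
= [(4, 9), (4, 9)]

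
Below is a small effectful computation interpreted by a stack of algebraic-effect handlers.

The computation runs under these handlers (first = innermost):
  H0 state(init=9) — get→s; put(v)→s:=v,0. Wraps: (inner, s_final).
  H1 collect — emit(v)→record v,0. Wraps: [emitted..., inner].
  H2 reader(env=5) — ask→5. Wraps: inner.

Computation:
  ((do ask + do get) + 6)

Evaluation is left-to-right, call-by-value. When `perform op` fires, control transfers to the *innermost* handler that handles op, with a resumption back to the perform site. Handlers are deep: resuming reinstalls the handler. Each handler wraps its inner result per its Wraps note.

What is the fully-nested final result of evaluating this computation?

Answer: [(20, 9)]

Step-by-step:
ask @ H2 ⇒ 5
get @ H0 ⇒ 9
H0 returns (20, 9)
H1 returns [(20, 9)]
H2 returns [(20, 9)]
= [(20, 9)]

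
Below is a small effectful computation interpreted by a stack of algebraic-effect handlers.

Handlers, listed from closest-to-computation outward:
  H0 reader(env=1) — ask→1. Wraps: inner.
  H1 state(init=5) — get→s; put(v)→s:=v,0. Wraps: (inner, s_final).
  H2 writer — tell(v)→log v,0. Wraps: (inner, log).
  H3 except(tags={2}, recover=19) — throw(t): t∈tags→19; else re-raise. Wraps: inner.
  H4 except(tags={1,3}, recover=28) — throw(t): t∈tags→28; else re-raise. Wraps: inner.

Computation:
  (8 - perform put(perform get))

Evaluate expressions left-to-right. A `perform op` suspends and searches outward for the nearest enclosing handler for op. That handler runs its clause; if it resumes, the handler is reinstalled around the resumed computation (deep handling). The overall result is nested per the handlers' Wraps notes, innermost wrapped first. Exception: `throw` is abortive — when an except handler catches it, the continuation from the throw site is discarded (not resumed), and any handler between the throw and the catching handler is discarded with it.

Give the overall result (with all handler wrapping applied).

Answer: ((8, 5), ())

Working:
get @ H1 ⇒ 5
put(5) @ H1 ⇒ s:=5
H0 returns 8
H1 returns (8, 5)
H2 returns ((8, 5), ())
H3 returns ((8, 5), ())
H4 returns ((8, 5), ())
= ((8, 5), ())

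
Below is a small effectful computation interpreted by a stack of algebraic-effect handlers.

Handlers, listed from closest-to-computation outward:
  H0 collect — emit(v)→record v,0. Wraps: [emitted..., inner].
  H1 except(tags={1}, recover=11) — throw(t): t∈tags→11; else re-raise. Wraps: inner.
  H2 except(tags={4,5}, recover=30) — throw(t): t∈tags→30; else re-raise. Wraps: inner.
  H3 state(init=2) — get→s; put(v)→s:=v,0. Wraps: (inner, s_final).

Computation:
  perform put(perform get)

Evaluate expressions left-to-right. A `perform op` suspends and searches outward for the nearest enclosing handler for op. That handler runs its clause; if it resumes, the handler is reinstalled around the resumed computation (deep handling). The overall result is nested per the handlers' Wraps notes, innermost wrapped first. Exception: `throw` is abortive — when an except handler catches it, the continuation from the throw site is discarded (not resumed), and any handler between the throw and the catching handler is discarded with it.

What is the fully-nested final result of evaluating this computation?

Step-by-step:
get @ H3 ⇒ 2
put(2) @ H3 ⇒ s:=2
H0 returns [0]
H1 returns [0]
H2 returns [0]
H3 returns ([0], 2)
= ([0], 2)

Answer: ([0], 2)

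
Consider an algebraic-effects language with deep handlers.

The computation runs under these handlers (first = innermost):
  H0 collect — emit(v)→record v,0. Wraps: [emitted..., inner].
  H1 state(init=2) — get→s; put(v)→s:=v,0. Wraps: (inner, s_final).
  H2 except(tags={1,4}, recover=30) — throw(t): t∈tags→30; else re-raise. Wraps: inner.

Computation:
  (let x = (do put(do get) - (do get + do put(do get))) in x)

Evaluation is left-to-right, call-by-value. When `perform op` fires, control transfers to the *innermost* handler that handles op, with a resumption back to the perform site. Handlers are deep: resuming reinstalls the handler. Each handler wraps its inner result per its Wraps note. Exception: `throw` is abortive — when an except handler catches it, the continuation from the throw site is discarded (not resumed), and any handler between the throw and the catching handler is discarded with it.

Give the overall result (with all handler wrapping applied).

Working:
get @ H1 ⇒ 2
put(2) @ H1 ⇒ s:=2
get @ H1 ⇒ 2
get @ H1 ⇒ 2
put(2) @ H1 ⇒ s:=2
H0 returns [-2]
H1 returns ([-2], 2)
H2 returns ([-2], 2)
= ([-2], 2)

Answer: ([-2], 2)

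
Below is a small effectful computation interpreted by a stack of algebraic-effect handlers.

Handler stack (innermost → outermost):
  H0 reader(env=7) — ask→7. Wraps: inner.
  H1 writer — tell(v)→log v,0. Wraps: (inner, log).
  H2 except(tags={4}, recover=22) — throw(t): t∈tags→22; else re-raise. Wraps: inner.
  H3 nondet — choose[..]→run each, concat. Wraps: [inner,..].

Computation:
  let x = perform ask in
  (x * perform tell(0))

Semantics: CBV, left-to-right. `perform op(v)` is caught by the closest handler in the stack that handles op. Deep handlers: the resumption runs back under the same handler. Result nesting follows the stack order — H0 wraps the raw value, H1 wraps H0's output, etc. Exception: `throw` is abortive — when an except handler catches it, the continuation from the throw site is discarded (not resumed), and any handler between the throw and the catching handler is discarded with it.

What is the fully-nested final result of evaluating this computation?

Answer: [(0, (0))]

Evaluation trace:
ask @ H0 ⇒ 7
tell(0) @ H1 ⇒ log+=0
H0 returns 0
H1 returns (0, (0))
H2 returns (0, (0))
H3 returns [(0, (0))]
= [(0, (0))]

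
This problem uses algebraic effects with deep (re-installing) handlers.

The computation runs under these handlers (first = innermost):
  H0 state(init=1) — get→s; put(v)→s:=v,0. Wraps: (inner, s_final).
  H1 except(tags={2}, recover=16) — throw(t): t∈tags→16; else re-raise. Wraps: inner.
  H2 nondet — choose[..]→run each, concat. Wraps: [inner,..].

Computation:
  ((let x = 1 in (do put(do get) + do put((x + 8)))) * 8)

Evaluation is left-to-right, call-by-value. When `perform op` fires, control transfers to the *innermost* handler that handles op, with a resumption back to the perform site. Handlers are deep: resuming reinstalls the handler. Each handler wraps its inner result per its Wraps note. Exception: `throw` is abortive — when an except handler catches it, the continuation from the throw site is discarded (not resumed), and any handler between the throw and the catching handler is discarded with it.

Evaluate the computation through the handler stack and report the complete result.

Step-by-step:
get @ H0 ⇒ 1
put(1) @ H0 ⇒ s:=1
put(9) @ H0 ⇒ s:=9
H0 returns (0, 9)
H1 returns (0, 9)
H2 returns [(0, 9)]
= [(0, 9)]

Answer: [(0, 9)]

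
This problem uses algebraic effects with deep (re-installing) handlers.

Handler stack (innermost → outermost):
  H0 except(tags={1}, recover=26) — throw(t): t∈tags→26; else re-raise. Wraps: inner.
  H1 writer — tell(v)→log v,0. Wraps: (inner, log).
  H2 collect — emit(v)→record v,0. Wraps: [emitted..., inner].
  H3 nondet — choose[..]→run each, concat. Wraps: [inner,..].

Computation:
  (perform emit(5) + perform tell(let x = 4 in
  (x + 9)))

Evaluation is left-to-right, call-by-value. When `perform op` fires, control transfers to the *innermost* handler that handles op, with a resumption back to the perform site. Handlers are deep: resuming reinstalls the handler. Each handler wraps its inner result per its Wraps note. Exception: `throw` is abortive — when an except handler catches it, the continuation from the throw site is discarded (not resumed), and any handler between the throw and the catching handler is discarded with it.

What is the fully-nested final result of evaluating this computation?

Answer: [[5, (0, (13))]]

Working:
emit(5) @ H2 ⇒ out+=5
tell(13) @ H1 ⇒ log+=13
H0 returns 0
H1 returns (0, (13))
H2 returns [5, (0, (13))]
H3 returns [[5, (0, (13))]]
= [[5, (0, (13))]]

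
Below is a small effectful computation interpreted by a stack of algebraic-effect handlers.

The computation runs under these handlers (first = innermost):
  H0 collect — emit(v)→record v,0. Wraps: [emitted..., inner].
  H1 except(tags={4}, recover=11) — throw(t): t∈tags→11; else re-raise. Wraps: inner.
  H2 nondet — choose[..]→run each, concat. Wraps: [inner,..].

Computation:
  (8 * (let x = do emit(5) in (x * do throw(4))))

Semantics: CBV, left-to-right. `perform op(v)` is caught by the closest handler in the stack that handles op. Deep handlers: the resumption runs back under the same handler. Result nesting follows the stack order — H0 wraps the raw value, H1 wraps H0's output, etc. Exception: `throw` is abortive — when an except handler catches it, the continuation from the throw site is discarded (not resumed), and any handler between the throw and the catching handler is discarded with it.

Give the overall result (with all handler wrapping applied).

Step-by-step:
emit(5) @ H0 ⇒ out+=5
throw(4) @ H1 caught ⇒ 11
H2 returns [11]
= [11]

Answer: [11]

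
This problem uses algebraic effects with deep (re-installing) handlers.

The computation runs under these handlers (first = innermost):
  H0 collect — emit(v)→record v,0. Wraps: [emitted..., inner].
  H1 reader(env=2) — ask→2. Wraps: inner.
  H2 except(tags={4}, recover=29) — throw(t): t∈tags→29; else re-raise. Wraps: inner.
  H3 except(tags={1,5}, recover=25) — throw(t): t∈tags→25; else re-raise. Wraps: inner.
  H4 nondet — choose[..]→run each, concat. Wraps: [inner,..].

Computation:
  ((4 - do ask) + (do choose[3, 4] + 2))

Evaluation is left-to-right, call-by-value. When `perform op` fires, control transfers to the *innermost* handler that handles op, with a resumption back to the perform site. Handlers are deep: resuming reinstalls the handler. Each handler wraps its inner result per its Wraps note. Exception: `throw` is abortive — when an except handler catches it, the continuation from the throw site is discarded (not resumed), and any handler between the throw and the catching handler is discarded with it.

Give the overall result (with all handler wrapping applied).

Evaluation trace:
ask @ H1 ⇒ 2
choose[3, 4] @ H4
  branch[0] choose=3:
    H0 returns [7]
    H1 returns [7]
    H2 returns [7]
    H3 returns [7]
    H4 returns [[7]]
  branch[1] choose=4:
    H0 returns [8]
    H1 returns [8]
    H2 returns [8]
    H3 returns [8]
    H4 returns [[8]]
= [[7], [8]]

Answer: [[7], [8]]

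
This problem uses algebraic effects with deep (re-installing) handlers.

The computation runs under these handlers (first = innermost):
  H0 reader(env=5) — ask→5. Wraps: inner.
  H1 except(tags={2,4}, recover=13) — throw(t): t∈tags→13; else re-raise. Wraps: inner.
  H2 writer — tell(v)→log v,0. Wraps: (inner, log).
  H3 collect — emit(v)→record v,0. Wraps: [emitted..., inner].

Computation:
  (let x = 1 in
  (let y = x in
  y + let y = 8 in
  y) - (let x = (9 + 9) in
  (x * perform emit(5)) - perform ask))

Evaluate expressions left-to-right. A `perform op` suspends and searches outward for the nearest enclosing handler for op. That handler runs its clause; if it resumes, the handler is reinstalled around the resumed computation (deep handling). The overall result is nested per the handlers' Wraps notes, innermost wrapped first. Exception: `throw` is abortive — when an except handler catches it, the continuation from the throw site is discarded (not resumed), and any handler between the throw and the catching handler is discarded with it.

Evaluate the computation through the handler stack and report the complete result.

Answer: [5, (14, ())]

Evaluation trace:
emit(5) @ H3 ⇒ out+=5
ask @ H0 ⇒ 5
H0 returns 14
H1 returns 14
H2 returns (14, ())
H3 returns [5, (14, ())]
= [5, (14, ())]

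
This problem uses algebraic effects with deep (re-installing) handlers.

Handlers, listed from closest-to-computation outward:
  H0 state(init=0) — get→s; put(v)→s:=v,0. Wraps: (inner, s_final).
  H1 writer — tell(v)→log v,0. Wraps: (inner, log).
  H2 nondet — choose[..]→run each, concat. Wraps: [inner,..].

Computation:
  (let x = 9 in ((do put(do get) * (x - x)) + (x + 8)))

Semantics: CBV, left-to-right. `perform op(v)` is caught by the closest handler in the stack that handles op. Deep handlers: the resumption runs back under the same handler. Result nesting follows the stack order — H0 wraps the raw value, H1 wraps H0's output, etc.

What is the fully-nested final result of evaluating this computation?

Answer: [((17, 0), ())]

Evaluation trace:
get @ H0 ⇒ 0
put(0) @ H0 ⇒ s:=0
H0 returns (17, 0)
H1 returns ((17, 0), ())
H2 returns [((17, 0), ())]
= [((17, 0), ())]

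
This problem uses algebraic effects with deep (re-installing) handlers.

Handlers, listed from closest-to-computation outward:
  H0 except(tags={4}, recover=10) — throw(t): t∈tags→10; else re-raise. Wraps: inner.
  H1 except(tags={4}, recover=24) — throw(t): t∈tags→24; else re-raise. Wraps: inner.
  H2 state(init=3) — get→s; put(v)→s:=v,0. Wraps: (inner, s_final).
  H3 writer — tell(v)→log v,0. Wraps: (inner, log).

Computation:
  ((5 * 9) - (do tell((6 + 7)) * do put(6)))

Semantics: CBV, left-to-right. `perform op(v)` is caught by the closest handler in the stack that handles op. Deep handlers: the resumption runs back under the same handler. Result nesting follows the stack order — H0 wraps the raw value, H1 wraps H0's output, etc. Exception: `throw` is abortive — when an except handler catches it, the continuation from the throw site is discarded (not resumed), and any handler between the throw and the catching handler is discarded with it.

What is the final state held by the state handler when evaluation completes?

Working:
tell(13) @ H3 ⇒ log+=13
put(6) @ H2 ⇒ s:=6
H0 returns 45
H1 returns 45
H2 returns (45, 6)
H3 returns ((45, 6), (13))
= ((45, 6), (13))

Answer: 6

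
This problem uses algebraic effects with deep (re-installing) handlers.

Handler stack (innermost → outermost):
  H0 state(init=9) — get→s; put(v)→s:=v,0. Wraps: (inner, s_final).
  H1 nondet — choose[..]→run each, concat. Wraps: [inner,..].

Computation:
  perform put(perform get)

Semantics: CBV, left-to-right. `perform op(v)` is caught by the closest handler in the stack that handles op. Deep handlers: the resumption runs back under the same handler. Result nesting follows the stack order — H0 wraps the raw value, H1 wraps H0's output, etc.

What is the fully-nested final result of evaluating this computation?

Evaluation trace:
get @ H0 ⇒ 9
put(9) @ H0 ⇒ s:=9
H0 returns (0, 9)
H1 returns [(0, 9)]
= [(0, 9)]

Answer: [(0, 9)]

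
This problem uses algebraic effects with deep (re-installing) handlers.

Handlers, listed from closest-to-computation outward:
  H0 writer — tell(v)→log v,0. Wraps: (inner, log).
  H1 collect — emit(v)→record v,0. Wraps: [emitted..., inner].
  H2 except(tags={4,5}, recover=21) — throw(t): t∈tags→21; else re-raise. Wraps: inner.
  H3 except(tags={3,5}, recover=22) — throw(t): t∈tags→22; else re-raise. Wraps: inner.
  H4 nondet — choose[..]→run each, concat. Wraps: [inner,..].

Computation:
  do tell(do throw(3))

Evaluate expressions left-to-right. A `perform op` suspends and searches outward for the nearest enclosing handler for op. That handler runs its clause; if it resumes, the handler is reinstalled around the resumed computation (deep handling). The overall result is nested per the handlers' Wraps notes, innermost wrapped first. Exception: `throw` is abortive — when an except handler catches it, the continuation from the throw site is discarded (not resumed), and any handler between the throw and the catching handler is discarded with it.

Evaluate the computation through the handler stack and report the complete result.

Working:
throw(3) @ H2 re-raised
throw(3) @ H3 caught ⇒ 22
H4 returns [22]
= [22]

Answer: [22]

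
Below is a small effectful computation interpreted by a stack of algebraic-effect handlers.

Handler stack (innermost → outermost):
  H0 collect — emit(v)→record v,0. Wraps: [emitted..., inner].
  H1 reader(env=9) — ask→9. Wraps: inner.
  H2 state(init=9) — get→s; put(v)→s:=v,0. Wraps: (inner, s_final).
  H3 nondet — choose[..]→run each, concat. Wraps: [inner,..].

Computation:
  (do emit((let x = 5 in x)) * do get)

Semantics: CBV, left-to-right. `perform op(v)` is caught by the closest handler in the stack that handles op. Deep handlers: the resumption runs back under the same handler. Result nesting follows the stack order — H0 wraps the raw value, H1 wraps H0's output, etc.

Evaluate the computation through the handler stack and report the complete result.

Step-by-step:
emit(5) @ H0 ⇒ out+=5
get @ H2 ⇒ 9
H0 returns [5, 0]
H1 returns [5, 0]
H2 returns ([5, 0], 9)
H3 returns [([5, 0], 9)]
= [([5, 0], 9)]

Answer: [([5, 0], 9)]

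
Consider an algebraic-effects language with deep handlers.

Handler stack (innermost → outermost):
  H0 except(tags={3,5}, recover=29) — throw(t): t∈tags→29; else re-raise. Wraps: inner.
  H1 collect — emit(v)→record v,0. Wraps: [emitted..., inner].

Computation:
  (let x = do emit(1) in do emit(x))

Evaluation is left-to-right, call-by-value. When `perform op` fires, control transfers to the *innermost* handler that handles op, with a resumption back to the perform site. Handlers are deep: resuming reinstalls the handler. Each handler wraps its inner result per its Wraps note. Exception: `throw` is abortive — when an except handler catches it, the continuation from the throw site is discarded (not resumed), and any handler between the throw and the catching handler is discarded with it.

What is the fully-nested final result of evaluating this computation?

Step-by-step:
emit(1) @ H1 ⇒ out+=1
emit(0) @ H1 ⇒ out+=0
H0 returns 0
H1 returns [1, 0, 0]
= [1, 0, 0]

Answer: [1, 0, 0]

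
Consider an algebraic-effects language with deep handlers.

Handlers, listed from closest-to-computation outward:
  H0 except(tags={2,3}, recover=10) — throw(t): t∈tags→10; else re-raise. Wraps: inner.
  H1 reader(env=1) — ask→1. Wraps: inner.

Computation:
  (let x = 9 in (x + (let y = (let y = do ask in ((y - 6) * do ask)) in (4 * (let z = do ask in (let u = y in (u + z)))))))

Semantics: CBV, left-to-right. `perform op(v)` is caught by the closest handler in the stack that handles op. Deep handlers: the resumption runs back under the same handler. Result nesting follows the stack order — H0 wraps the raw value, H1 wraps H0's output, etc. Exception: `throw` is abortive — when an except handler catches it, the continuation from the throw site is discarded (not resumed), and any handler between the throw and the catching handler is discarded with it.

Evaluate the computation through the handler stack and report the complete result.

Evaluation trace:
ask @ H1 ⇒ 1
ask @ H1 ⇒ 1
ask @ H1 ⇒ 1
H0 returns -7
H1 returns -7
= -7

Answer: -7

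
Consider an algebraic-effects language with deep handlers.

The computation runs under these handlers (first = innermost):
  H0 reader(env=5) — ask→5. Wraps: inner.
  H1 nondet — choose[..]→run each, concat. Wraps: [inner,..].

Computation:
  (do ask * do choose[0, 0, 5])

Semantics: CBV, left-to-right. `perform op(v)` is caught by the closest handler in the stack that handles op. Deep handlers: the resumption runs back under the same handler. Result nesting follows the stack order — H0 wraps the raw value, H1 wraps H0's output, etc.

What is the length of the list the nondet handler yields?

Evaluation trace:
ask @ H0 ⇒ 5
choose[0, 0, 5] @ H1
  branch[0] choose=0:
    H0 returns 0
    H1 returns [0]
  branch[1] choose=0:
    H0 returns 0
    H1 returns [0]
  branch[2] choose=5:
    H0 returns 25
    H1 returns [25]
= [0, 0, 25]

Answer: 3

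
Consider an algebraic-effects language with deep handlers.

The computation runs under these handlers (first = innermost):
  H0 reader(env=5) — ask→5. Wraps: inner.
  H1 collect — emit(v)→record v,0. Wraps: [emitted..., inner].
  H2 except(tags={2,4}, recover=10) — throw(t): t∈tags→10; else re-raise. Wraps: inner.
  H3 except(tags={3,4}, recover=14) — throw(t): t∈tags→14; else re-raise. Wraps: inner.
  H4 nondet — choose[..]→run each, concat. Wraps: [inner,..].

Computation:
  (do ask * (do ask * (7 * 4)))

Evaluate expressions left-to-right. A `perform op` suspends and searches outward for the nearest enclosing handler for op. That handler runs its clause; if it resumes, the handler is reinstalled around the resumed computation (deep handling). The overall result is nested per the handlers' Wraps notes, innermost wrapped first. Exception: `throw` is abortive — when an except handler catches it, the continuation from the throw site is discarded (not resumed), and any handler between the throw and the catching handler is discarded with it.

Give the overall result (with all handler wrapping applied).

Evaluation trace:
ask @ H0 ⇒ 5
ask @ H0 ⇒ 5
H0 returns 700
H1 returns [700]
H2 returns [700]
H3 returns [700]
H4 returns [[700]]
= [[700]]

Answer: [[700]]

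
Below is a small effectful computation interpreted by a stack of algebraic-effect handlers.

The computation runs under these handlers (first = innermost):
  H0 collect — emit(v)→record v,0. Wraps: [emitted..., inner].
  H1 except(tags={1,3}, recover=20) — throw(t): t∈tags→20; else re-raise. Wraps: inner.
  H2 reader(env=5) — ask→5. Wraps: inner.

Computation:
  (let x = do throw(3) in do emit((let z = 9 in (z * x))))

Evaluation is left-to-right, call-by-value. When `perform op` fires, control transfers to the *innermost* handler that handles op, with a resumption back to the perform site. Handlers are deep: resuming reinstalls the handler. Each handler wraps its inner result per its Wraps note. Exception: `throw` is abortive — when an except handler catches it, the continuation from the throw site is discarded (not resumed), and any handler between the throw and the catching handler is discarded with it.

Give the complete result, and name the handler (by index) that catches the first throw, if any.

Answer: 20 ; first throw caught by: H1

Working:
throw(3) @ H1 caught ⇒ 20
H2 returns 20
= 20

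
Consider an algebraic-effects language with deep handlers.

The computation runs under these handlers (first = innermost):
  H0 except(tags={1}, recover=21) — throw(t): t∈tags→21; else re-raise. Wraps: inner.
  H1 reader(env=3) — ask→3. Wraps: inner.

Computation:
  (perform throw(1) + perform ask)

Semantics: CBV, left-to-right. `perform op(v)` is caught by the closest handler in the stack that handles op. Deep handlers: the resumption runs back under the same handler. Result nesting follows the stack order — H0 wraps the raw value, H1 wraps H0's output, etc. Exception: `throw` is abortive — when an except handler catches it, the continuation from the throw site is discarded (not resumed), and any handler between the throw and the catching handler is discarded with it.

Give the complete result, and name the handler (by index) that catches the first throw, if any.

Step-by-step:
throw(1) @ H0 caught ⇒ 21
H1 returns 21
= 21

Answer: 21 ; first throw caught by: H0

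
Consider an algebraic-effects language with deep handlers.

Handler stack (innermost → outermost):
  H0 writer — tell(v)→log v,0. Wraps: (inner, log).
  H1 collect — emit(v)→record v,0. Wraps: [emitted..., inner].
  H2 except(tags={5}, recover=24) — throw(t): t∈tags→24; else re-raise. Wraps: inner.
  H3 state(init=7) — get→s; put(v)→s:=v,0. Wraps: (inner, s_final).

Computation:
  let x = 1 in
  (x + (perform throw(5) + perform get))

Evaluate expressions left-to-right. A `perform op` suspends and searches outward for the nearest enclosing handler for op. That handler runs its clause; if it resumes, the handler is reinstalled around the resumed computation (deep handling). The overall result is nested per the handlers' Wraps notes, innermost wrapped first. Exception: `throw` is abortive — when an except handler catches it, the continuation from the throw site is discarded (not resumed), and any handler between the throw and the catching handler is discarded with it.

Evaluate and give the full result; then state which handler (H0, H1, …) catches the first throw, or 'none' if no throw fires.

Answer: (24, 7) ; first throw caught by: H2

Step-by-step:
throw(5) @ H2 caught ⇒ 24
H3 returns (24, 7)
= (24, 7)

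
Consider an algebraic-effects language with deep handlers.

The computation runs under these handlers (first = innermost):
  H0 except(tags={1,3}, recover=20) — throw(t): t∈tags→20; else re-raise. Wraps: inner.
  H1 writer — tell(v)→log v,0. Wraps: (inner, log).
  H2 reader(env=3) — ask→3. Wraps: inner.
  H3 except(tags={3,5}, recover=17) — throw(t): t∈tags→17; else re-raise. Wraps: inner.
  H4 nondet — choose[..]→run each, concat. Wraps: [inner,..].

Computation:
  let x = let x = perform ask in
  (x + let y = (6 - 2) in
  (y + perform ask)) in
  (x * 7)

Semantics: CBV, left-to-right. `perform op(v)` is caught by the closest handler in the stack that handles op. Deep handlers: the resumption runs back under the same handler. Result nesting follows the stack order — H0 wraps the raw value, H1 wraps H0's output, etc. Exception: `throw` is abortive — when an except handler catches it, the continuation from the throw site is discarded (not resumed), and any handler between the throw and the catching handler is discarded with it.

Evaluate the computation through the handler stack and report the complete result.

Working:
ask @ H2 ⇒ 3
ask @ H2 ⇒ 3
H0 returns 70
H1 returns (70, ())
H2 returns (70, ())
H3 returns (70, ())
H4 returns [(70, ())]
= [(70, ())]

Answer: [(70, ())]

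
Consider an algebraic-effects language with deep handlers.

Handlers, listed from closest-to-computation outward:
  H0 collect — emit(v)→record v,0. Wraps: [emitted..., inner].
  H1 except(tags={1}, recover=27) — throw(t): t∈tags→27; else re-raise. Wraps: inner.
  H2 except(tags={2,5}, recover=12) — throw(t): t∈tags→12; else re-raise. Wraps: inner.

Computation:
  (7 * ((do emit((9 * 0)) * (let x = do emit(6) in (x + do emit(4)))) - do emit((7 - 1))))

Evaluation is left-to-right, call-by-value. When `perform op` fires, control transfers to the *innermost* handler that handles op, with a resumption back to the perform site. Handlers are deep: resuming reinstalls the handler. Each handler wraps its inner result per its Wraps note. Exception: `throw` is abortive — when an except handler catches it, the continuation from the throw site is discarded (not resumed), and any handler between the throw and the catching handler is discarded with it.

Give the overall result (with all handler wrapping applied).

Working:
emit(0) @ H0 ⇒ out+=0
emit(6) @ H0 ⇒ out+=6
emit(4) @ H0 ⇒ out+=4
emit(6) @ H0 ⇒ out+=6
H0 returns [0, 6, 4, 6, 0]
H1 returns [0, 6, 4, 6, 0]
H2 returns [0, 6, 4, 6, 0]
= [0, 6, 4, 6, 0]

Answer: [0, 6, 4, 6, 0]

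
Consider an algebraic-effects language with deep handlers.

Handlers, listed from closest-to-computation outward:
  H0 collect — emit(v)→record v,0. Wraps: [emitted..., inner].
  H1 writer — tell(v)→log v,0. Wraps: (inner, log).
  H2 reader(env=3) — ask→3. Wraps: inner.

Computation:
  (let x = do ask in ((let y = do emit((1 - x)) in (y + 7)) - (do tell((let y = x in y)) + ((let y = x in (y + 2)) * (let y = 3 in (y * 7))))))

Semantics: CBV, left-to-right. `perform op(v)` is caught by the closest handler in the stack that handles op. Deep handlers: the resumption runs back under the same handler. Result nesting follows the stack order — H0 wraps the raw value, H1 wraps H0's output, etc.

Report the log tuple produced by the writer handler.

Working:
ask @ H2 ⇒ 3
emit(-2) @ H0 ⇒ out+=-2
tell(3) @ H1 ⇒ log+=3
H0 returns [-2, -98]
H1 returns ([-2, -98], (3))
H2 returns ([-2, -98], (3))
= ([-2, -98], (3))

Answer: (3)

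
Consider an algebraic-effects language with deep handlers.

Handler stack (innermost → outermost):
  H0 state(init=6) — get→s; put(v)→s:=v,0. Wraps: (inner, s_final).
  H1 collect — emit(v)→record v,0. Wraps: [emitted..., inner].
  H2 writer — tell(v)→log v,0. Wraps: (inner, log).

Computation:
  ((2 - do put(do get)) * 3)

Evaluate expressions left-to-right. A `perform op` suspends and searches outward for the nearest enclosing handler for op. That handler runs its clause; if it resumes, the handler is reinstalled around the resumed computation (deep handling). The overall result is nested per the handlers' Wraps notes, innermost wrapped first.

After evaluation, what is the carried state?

Answer: 6

Step-by-step:
get @ H0 ⇒ 6
put(6) @ H0 ⇒ s:=6
H0 returns (6, 6)
H1 returns [(6, 6)]
H2 returns ([(6, 6)], ())
= ([(6, 6)], ())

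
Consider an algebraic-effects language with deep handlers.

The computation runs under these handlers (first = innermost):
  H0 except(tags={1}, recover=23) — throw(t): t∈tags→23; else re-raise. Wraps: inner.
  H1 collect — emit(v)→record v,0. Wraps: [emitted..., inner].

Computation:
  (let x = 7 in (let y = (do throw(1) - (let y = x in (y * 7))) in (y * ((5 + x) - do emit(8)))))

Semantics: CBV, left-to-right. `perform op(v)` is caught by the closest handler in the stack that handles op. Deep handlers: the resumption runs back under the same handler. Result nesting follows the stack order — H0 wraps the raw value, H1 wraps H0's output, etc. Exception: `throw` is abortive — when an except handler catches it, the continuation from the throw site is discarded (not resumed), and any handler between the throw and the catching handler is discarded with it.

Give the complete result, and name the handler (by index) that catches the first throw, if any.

Working:
throw(1) @ H0 caught ⇒ 23
H1 returns [23]
= [23]

Answer: [23] ; first throw caught by: H0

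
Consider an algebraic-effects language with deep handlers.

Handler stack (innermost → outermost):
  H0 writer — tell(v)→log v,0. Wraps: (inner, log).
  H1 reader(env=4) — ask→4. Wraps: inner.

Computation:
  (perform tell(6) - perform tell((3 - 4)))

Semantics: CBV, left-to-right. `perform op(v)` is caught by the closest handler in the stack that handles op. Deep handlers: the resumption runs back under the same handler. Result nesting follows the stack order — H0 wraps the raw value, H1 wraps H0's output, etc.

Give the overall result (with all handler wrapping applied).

Answer: (0, (6, -1))

Working:
tell(6) @ H0 ⇒ log+=6
tell(-1) @ H0 ⇒ log+=-1
H0 returns (0, (6, -1))
H1 returns (0, (6, -1))
= (0, (6, -1))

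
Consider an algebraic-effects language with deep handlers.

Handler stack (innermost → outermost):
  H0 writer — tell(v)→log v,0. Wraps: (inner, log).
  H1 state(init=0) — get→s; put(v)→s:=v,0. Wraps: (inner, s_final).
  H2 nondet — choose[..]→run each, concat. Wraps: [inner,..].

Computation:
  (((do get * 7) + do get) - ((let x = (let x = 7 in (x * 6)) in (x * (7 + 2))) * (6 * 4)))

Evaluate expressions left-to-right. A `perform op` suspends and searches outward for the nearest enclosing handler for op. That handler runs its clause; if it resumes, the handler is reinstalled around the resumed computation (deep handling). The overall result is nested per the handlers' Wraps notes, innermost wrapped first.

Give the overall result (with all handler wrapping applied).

Answer: [((-9072, ()), 0)]

Step-by-step:
get @ H1 ⇒ 0
get @ H1 ⇒ 0
H0 returns (-9072, ())
H1 returns ((-9072, ()), 0)
H2 returns [((-9072, ()), 0)]
= [((-9072, ()), 0)]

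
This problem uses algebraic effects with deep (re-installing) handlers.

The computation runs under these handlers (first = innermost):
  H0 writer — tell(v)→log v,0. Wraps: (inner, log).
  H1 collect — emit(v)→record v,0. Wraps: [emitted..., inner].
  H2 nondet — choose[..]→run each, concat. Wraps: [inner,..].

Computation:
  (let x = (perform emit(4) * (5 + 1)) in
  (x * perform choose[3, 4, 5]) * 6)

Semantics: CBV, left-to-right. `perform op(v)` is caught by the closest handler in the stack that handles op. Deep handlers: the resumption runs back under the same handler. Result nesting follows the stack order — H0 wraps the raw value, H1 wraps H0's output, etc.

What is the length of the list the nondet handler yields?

Answer: 3

Evaluation trace:
emit(4) @ H1 ⇒ out+=4
choose[3, 4, 5] @ H2
  branch[0] choose=3:
    H0 returns (0, ())
    H1 returns [4, (0, ())]
    H2 returns [[4, (0, ())]]
  branch[1] choose=4:
    H0 returns (0, ())
    H1 returns [4, (0, ())]
    H2 returns [[4, (0, ())]]
  branch[2] choose=5:
    H0 returns (0, ())
    H1 returns [4, (0, ())]
    H2 returns [[4, (0, ())]]
= [[4, (0, ())], [4, (0, ())], [4, (0, ())]]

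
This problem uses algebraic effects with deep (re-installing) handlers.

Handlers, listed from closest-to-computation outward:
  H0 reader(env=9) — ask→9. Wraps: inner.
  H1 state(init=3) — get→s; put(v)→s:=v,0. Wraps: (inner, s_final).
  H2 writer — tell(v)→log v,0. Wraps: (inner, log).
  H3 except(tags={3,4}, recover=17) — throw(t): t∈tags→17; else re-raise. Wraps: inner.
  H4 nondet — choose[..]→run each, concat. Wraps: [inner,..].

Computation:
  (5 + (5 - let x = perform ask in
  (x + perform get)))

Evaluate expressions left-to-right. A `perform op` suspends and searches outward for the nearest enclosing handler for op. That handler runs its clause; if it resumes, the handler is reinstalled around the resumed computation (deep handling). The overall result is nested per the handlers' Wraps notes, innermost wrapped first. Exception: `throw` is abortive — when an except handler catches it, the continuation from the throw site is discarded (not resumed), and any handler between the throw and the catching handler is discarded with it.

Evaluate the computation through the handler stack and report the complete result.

Answer: [((-2, 3), ())]

Step-by-step:
ask @ H0 ⇒ 9
get @ H1 ⇒ 3
H0 returns -2
H1 returns (-2, 3)
H2 returns ((-2, 3), ())
H3 returns ((-2, 3), ())
H4 returns [((-2, 3), ())]
= [((-2, 3), ())]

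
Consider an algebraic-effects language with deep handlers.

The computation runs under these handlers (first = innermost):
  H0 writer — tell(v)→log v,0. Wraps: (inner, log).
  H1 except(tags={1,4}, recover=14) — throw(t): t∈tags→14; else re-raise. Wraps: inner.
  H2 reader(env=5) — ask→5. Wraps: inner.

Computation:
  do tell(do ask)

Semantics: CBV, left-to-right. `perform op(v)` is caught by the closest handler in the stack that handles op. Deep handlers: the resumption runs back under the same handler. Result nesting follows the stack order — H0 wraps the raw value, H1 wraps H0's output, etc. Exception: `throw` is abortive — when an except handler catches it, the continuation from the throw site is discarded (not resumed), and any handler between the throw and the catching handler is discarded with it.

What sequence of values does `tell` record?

Evaluation trace:
ask @ H2 ⇒ 5
tell(5) @ H0 ⇒ log+=5
H0 returns (0, (5))
H1 returns (0, (5))
H2 returns (0, (5))
= (0, (5))

Answer: (5)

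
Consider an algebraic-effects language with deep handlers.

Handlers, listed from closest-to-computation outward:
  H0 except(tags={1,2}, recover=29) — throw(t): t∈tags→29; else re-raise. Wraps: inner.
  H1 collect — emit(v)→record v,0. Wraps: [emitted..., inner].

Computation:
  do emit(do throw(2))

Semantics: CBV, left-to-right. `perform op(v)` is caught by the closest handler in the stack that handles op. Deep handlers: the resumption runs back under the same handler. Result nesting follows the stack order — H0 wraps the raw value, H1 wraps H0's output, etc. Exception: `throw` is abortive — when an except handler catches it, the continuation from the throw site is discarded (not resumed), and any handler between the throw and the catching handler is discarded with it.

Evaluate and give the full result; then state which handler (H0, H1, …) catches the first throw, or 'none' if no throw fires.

Working:
throw(2) @ H0 caught ⇒ 29
H1 returns [29]
= [29]

Answer: [29] ; first throw caught by: H0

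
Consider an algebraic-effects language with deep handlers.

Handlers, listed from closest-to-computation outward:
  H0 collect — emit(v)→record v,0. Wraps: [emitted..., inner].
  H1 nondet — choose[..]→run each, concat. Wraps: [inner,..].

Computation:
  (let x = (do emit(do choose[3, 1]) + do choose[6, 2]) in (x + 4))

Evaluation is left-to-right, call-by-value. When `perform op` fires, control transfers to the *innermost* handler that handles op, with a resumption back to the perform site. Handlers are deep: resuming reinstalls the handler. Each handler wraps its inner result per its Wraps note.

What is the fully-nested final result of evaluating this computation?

Evaluation trace:
choose[3, 1] @ H1
  branch[0] choose=3:
    emit(3) @ H0 ⇒ out+=3
    choose[6, 2] @ H1
      branch[0] choose=6:
        H0 returns [3, 10]
        H1 returns [[3, 10]]
      branch[1] choose=2:
        H0 returns [3, 6]
        H1 returns [[3, 6]]
  branch[1] choose=1:
    emit(1) @ H0 ⇒ out+=1
    choose[6, 2] @ H1
      branch[0] choose=6:
        H0 returns [1, 10]
        H1 returns [[1, 10]]
      branch[1] choose=2:
        H0 returns [1, 6]
        H1 returns [[1, 6]]
= [[3, 10], [3, 6], [1, 10], [1, 6]]

Answer: [[3, 10], [3, 6], [1, 10], [1, 6]]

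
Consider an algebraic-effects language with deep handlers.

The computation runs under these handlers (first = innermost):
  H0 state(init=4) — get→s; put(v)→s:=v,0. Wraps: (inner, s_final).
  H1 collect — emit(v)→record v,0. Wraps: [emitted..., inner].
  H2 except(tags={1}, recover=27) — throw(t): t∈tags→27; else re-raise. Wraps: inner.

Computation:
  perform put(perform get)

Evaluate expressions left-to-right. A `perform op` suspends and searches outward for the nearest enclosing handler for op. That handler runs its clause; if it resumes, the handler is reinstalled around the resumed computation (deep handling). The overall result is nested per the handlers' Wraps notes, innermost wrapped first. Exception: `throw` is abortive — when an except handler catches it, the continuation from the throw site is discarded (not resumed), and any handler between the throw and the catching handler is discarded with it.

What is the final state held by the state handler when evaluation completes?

Step-by-step:
get @ H0 ⇒ 4
put(4) @ H0 ⇒ s:=4
H0 returns (0, 4)
H1 returns [(0, 4)]
H2 returns [(0, 4)]
= [(0, 4)]

Answer: 4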